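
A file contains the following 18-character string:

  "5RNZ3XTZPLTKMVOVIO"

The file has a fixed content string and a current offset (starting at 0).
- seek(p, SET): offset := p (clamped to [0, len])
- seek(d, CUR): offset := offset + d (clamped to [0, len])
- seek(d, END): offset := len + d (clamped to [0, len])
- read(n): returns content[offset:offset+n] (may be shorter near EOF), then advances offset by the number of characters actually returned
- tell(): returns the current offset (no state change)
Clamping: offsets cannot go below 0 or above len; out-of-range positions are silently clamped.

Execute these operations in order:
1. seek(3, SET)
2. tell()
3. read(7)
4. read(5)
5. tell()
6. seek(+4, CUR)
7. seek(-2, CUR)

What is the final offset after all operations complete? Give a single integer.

Answer: 16

Derivation:
After 1 (seek(3, SET)): offset=3
After 2 (tell()): offset=3
After 3 (read(7)): returned 'Z3XTZPL', offset=10
After 4 (read(5)): returned 'TKMVO', offset=15
After 5 (tell()): offset=15
After 6 (seek(+4, CUR)): offset=18
After 7 (seek(-2, CUR)): offset=16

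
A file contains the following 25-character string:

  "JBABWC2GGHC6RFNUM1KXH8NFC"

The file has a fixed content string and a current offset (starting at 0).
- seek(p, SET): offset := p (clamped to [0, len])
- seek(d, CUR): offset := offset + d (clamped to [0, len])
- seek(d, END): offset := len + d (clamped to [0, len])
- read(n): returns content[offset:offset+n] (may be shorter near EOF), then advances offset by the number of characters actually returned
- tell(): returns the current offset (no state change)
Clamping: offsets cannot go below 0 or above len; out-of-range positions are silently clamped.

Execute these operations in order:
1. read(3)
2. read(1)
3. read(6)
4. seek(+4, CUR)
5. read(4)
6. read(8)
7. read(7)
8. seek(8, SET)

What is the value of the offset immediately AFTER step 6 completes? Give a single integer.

Answer: 25

Derivation:
After 1 (read(3)): returned 'JBA', offset=3
After 2 (read(1)): returned 'B', offset=4
After 3 (read(6)): returned 'WC2GGH', offset=10
After 4 (seek(+4, CUR)): offset=14
After 5 (read(4)): returned 'NUM1', offset=18
After 6 (read(8)): returned 'KXH8NFC', offset=25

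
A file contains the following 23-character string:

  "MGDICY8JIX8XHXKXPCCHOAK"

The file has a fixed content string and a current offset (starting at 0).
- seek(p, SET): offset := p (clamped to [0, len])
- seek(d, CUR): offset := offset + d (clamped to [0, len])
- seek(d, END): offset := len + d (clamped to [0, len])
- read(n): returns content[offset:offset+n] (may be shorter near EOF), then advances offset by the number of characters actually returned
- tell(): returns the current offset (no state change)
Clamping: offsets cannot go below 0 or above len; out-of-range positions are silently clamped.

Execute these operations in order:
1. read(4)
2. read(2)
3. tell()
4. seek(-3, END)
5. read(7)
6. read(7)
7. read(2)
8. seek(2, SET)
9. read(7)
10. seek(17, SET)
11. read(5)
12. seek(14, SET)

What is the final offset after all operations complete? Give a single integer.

Answer: 14

Derivation:
After 1 (read(4)): returned 'MGDI', offset=4
After 2 (read(2)): returned 'CY', offset=6
After 3 (tell()): offset=6
After 4 (seek(-3, END)): offset=20
After 5 (read(7)): returned 'OAK', offset=23
After 6 (read(7)): returned '', offset=23
After 7 (read(2)): returned '', offset=23
After 8 (seek(2, SET)): offset=2
After 9 (read(7)): returned 'DICY8JI', offset=9
After 10 (seek(17, SET)): offset=17
After 11 (read(5)): returned 'CCHOA', offset=22
After 12 (seek(14, SET)): offset=14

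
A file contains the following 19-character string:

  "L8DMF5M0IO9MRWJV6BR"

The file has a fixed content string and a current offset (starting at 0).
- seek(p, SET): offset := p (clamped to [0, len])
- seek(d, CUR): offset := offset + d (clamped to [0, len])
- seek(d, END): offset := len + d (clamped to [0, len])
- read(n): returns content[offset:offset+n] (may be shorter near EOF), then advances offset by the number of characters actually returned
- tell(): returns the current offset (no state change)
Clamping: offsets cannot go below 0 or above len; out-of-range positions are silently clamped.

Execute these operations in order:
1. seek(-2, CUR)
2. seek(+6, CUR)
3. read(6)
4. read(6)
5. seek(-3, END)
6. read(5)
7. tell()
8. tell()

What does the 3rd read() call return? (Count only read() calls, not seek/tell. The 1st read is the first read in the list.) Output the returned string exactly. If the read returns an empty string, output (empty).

Answer: 6BR

Derivation:
After 1 (seek(-2, CUR)): offset=0
After 2 (seek(+6, CUR)): offset=6
After 3 (read(6)): returned 'M0IO9M', offset=12
After 4 (read(6)): returned 'RWJV6B', offset=18
After 5 (seek(-3, END)): offset=16
After 6 (read(5)): returned '6BR', offset=19
After 7 (tell()): offset=19
After 8 (tell()): offset=19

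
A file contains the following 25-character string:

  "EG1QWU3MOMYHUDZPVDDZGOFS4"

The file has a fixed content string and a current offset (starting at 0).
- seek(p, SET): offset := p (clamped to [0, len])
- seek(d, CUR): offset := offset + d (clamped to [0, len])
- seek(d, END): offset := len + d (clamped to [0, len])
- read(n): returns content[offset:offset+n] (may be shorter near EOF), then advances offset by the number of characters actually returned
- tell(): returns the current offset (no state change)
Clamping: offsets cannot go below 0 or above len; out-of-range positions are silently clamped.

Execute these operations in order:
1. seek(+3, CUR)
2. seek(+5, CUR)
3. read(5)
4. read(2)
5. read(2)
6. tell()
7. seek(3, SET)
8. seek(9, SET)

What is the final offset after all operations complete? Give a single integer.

After 1 (seek(+3, CUR)): offset=3
After 2 (seek(+5, CUR)): offset=8
After 3 (read(5)): returned 'OMYHU', offset=13
After 4 (read(2)): returned 'DZ', offset=15
After 5 (read(2)): returned 'PV', offset=17
After 6 (tell()): offset=17
After 7 (seek(3, SET)): offset=3
After 8 (seek(9, SET)): offset=9

Answer: 9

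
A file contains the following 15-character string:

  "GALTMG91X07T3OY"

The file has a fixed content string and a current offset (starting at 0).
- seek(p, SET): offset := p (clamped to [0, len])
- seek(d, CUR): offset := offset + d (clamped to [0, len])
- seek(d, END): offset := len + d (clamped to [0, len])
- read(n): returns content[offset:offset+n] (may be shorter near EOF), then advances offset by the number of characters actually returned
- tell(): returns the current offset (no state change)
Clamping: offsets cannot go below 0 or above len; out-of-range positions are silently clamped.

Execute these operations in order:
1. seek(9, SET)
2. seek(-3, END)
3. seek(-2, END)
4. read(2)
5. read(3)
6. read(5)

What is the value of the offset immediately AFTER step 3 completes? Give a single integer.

Answer: 13

Derivation:
After 1 (seek(9, SET)): offset=9
After 2 (seek(-3, END)): offset=12
After 3 (seek(-2, END)): offset=13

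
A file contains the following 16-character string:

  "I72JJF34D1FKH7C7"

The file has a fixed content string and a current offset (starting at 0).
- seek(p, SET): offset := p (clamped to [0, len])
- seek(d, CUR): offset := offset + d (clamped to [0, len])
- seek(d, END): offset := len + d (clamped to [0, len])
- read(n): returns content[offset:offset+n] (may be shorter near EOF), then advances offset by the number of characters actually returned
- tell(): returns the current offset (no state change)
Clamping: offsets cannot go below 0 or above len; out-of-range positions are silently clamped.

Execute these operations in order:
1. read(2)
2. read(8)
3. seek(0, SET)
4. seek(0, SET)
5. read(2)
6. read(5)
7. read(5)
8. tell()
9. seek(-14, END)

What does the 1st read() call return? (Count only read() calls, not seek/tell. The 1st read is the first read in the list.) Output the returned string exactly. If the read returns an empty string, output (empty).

After 1 (read(2)): returned 'I7', offset=2
After 2 (read(8)): returned '2JJF34D1', offset=10
After 3 (seek(0, SET)): offset=0
After 4 (seek(0, SET)): offset=0
After 5 (read(2)): returned 'I7', offset=2
After 6 (read(5)): returned '2JJF3', offset=7
After 7 (read(5)): returned '4D1FK', offset=12
After 8 (tell()): offset=12
After 9 (seek(-14, END)): offset=2

Answer: I7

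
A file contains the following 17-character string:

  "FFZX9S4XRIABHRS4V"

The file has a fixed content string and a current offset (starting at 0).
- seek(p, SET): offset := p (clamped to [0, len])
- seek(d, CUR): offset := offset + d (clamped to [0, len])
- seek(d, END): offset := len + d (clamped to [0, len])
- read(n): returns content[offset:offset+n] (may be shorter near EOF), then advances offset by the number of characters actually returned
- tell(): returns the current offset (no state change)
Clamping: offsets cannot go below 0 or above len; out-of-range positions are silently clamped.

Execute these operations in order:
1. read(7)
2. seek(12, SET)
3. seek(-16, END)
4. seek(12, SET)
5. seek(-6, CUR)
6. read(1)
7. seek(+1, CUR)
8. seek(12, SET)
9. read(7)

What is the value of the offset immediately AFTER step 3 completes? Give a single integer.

After 1 (read(7)): returned 'FFZX9S4', offset=7
After 2 (seek(12, SET)): offset=12
After 3 (seek(-16, END)): offset=1

Answer: 1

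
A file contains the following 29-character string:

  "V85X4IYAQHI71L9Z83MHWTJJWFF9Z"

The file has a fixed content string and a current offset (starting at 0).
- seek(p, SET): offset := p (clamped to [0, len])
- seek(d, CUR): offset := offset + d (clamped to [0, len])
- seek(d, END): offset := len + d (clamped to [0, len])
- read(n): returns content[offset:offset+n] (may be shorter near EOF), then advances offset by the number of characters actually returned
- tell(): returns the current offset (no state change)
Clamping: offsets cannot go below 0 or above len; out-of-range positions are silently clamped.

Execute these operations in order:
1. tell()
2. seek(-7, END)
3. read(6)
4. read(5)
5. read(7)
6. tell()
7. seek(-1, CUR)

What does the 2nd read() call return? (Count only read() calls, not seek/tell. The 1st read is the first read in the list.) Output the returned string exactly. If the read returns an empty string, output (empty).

After 1 (tell()): offset=0
After 2 (seek(-7, END)): offset=22
After 3 (read(6)): returned 'JJWFF9', offset=28
After 4 (read(5)): returned 'Z', offset=29
After 5 (read(7)): returned '', offset=29
After 6 (tell()): offset=29
After 7 (seek(-1, CUR)): offset=28

Answer: Z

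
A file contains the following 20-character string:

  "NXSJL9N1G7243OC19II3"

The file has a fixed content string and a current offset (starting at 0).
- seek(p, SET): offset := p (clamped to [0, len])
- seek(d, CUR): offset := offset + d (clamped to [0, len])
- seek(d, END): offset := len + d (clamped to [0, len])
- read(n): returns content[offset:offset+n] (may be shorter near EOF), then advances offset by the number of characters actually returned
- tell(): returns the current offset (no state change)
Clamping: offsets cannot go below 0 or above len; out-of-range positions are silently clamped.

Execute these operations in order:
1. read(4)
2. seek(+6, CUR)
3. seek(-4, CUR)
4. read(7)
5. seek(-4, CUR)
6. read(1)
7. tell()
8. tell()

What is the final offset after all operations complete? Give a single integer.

After 1 (read(4)): returned 'NXSJ', offset=4
After 2 (seek(+6, CUR)): offset=10
After 3 (seek(-4, CUR)): offset=6
After 4 (read(7)): returned 'N1G7243', offset=13
After 5 (seek(-4, CUR)): offset=9
After 6 (read(1)): returned '7', offset=10
After 7 (tell()): offset=10
After 8 (tell()): offset=10

Answer: 10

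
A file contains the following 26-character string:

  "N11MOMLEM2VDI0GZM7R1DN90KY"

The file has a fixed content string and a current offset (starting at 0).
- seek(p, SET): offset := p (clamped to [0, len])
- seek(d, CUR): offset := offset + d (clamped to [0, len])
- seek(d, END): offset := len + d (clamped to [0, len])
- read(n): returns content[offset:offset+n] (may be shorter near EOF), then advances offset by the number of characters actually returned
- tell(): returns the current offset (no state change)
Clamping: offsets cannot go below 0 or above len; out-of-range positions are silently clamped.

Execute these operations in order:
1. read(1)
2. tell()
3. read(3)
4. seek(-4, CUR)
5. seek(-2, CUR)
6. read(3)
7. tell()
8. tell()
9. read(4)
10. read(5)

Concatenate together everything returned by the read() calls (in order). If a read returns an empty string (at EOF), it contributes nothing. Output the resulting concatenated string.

Answer: N11MN11MOMLEM2VD

Derivation:
After 1 (read(1)): returned 'N', offset=1
After 2 (tell()): offset=1
After 3 (read(3)): returned '11M', offset=4
After 4 (seek(-4, CUR)): offset=0
After 5 (seek(-2, CUR)): offset=0
After 6 (read(3)): returned 'N11', offset=3
After 7 (tell()): offset=3
After 8 (tell()): offset=3
After 9 (read(4)): returned 'MOML', offset=7
After 10 (read(5)): returned 'EM2VD', offset=12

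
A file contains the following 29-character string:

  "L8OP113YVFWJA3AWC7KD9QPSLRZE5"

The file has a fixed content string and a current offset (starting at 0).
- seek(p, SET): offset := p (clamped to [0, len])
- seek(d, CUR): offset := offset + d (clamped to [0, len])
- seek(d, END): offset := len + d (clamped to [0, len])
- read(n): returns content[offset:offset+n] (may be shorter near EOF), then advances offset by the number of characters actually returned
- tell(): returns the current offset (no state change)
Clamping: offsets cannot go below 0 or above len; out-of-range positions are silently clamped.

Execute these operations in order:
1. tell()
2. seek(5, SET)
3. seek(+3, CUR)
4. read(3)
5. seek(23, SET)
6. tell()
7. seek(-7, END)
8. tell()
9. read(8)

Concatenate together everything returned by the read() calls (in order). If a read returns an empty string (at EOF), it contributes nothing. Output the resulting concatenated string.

After 1 (tell()): offset=0
After 2 (seek(5, SET)): offset=5
After 3 (seek(+3, CUR)): offset=8
After 4 (read(3)): returned 'VFW', offset=11
After 5 (seek(23, SET)): offset=23
After 6 (tell()): offset=23
After 7 (seek(-7, END)): offset=22
After 8 (tell()): offset=22
After 9 (read(8)): returned 'PSLRZE5', offset=29

Answer: VFWPSLRZE5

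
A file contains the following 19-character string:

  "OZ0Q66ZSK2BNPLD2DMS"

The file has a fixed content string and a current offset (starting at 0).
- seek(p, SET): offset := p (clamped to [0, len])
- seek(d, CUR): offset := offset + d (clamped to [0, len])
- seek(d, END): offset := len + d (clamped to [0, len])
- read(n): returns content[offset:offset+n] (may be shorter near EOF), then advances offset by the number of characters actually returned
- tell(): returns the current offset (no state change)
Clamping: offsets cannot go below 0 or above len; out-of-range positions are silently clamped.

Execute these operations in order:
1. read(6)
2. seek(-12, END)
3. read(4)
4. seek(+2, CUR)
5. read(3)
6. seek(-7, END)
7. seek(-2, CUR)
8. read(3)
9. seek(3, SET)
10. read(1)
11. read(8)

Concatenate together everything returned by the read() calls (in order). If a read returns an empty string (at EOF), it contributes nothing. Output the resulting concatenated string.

Answer: OZ0Q66SK2BLD2BNPQ66ZSK2BN

Derivation:
After 1 (read(6)): returned 'OZ0Q66', offset=6
After 2 (seek(-12, END)): offset=7
After 3 (read(4)): returned 'SK2B', offset=11
After 4 (seek(+2, CUR)): offset=13
After 5 (read(3)): returned 'LD2', offset=16
After 6 (seek(-7, END)): offset=12
After 7 (seek(-2, CUR)): offset=10
After 8 (read(3)): returned 'BNP', offset=13
After 9 (seek(3, SET)): offset=3
After 10 (read(1)): returned 'Q', offset=4
After 11 (read(8)): returned '66ZSK2BN', offset=12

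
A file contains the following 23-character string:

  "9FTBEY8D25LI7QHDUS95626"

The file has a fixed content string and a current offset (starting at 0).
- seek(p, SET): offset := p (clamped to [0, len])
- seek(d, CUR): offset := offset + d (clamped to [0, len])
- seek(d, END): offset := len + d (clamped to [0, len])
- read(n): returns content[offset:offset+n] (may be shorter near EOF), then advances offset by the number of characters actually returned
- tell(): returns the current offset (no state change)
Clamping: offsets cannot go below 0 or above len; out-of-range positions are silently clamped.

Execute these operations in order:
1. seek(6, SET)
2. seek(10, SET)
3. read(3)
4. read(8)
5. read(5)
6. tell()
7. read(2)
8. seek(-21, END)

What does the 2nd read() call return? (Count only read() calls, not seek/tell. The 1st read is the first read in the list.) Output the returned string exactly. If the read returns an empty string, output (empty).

After 1 (seek(6, SET)): offset=6
After 2 (seek(10, SET)): offset=10
After 3 (read(3)): returned 'LI7', offset=13
After 4 (read(8)): returned 'QHDUS956', offset=21
After 5 (read(5)): returned '26', offset=23
After 6 (tell()): offset=23
After 7 (read(2)): returned '', offset=23
After 8 (seek(-21, END)): offset=2

Answer: QHDUS956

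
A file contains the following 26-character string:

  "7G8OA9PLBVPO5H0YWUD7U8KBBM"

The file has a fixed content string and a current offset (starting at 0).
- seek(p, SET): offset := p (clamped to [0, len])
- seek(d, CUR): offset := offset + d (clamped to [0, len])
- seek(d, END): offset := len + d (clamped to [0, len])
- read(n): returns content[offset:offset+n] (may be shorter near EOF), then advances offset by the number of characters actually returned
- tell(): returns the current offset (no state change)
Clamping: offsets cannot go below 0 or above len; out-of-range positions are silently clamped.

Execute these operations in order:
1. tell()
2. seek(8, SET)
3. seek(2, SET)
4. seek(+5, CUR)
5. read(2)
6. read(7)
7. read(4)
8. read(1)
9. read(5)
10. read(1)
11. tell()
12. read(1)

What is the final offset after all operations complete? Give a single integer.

Answer: 26

Derivation:
After 1 (tell()): offset=0
After 2 (seek(8, SET)): offset=8
After 3 (seek(2, SET)): offset=2
After 4 (seek(+5, CUR)): offset=7
After 5 (read(2)): returned 'LB', offset=9
After 6 (read(7)): returned 'VPO5H0Y', offset=16
After 7 (read(4)): returned 'WUD7', offset=20
After 8 (read(1)): returned 'U', offset=21
After 9 (read(5)): returned '8KBBM', offset=26
After 10 (read(1)): returned '', offset=26
After 11 (tell()): offset=26
After 12 (read(1)): returned '', offset=26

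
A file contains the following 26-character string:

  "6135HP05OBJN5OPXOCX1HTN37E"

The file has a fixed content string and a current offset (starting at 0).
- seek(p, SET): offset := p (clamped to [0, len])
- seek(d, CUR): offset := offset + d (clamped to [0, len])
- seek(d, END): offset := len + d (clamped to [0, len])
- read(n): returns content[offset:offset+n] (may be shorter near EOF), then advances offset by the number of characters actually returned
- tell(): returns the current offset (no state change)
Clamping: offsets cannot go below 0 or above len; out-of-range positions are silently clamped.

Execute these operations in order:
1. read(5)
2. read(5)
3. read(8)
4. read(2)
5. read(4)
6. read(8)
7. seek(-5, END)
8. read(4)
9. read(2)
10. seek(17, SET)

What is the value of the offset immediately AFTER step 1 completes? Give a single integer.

After 1 (read(5)): returned '6135H', offset=5

Answer: 5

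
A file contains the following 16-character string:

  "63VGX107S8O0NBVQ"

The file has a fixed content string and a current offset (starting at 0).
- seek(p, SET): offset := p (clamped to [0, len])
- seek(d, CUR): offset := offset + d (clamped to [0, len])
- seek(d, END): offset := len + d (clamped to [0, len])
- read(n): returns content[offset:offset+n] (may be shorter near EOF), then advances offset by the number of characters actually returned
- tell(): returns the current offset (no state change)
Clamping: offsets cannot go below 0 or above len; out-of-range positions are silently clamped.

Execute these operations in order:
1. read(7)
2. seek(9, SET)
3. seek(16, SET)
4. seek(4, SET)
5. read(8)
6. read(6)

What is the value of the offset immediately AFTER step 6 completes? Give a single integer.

After 1 (read(7)): returned '63VGX10', offset=7
After 2 (seek(9, SET)): offset=9
After 3 (seek(16, SET)): offset=16
After 4 (seek(4, SET)): offset=4
After 5 (read(8)): returned 'X107S8O0', offset=12
After 6 (read(6)): returned 'NBVQ', offset=16

Answer: 16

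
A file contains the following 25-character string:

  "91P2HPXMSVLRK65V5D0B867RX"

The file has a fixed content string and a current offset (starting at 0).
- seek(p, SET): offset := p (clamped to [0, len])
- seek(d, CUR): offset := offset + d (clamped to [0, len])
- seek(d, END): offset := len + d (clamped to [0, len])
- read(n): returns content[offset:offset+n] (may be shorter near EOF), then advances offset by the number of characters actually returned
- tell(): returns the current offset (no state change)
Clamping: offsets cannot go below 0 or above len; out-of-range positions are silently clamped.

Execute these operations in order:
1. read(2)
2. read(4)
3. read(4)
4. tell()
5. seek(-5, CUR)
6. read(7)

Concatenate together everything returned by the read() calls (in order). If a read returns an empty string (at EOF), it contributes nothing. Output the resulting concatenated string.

After 1 (read(2)): returned '91', offset=2
After 2 (read(4)): returned 'P2HP', offset=6
After 3 (read(4)): returned 'XMSV', offset=10
After 4 (tell()): offset=10
After 5 (seek(-5, CUR)): offset=5
After 6 (read(7)): returned 'PXMSVLR', offset=12

Answer: 91P2HPXMSVPXMSVLR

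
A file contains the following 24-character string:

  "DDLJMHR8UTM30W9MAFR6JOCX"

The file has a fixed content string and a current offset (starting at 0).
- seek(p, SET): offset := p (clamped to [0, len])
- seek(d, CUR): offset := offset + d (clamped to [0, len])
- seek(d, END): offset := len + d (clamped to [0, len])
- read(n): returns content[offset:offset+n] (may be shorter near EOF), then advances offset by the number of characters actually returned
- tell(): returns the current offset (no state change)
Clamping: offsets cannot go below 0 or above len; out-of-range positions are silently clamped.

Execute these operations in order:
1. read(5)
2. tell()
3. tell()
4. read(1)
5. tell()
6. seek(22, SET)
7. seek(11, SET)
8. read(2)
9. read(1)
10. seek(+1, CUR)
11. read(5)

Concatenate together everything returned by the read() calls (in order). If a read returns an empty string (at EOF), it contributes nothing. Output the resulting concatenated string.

Answer: DDLJMH30WMAFR6

Derivation:
After 1 (read(5)): returned 'DDLJM', offset=5
After 2 (tell()): offset=5
After 3 (tell()): offset=5
After 4 (read(1)): returned 'H', offset=6
After 5 (tell()): offset=6
After 6 (seek(22, SET)): offset=22
After 7 (seek(11, SET)): offset=11
After 8 (read(2)): returned '30', offset=13
After 9 (read(1)): returned 'W', offset=14
After 10 (seek(+1, CUR)): offset=15
After 11 (read(5)): returned 'MAFR6', offset=20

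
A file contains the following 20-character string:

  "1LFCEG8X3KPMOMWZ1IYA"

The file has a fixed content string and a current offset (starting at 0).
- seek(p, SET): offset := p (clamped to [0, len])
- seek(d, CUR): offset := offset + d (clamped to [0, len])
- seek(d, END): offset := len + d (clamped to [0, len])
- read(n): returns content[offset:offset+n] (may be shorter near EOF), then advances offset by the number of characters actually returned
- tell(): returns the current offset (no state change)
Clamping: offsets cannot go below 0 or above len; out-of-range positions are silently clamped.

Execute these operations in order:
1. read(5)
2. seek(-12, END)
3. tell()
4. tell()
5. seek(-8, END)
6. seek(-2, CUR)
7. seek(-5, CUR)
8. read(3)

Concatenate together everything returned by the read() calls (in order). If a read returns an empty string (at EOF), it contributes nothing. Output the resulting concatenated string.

After 1 (read(5)): returned '1LFCE', offset=5
After 2 (seek(-12, END)): offset=8
After 3 (tell()): offset=8
After 4 (tell()): offset=8
After 5 (seek(-8, END)): offset=12
After 6 (seek(-2, CUR)): offset=10
After 7 (seek(-5, CUR)): offset=5
After 8 (read(3)): returned 'G8X', offset=8

Answer: 1LFCEG8X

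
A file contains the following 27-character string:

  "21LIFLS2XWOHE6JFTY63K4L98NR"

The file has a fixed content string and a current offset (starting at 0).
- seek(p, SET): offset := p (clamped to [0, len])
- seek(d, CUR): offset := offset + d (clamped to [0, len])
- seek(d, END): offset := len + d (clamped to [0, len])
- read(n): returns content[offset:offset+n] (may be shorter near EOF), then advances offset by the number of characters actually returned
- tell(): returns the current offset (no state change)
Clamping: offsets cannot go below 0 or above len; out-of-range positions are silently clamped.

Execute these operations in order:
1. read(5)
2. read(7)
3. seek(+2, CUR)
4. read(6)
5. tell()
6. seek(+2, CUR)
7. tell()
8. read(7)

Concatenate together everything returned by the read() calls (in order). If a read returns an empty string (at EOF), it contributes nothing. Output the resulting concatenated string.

Answer: 21LIFLS2XWOHJFTY63L98NR

Derivation:
After 1 (read(5)): returned '21LIF', offset=5
After 2 (read(7)): returned 'LS2XWOH', offset=12
After 3 (seek(+2, CUR)): offset=14
After 4 (read(6)): returned 'JFTY63', offset=20
After 5 (tell()): offset=20
After 6 (seek(+2, CUR)): offset=22
After 7 (tell()): offset=22
After 8 (read(7)): returned 'L98NR', offset=27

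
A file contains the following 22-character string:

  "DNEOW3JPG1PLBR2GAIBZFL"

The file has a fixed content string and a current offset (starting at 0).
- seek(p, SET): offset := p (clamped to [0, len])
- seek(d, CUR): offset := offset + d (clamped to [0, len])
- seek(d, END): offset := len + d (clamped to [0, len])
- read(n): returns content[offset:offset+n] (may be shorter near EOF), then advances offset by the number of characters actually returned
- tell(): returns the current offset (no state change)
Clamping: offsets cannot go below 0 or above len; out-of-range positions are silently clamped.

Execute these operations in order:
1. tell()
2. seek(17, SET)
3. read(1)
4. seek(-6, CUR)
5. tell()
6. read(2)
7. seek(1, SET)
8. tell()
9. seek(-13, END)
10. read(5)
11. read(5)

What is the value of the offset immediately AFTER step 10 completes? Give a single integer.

Answer: 14

Derivation:
After 1 (tell()): offset=0
After 2 (seek(17, SET)): offset=17
After 3 (read(1)): returned 'I', offset=18
After 4 (seek(-6, CUR)): offset=12
After 5 (tell()): offset=12
After 6 (read(2)): returned 'BR', offset=14
After 7 (seek(1, SET)): offset=1
After 8 (tell()): offset=1
After 9 (seek(-13, END)): offset=9
After 10 (read(5)): returned '1PLBR', offset=14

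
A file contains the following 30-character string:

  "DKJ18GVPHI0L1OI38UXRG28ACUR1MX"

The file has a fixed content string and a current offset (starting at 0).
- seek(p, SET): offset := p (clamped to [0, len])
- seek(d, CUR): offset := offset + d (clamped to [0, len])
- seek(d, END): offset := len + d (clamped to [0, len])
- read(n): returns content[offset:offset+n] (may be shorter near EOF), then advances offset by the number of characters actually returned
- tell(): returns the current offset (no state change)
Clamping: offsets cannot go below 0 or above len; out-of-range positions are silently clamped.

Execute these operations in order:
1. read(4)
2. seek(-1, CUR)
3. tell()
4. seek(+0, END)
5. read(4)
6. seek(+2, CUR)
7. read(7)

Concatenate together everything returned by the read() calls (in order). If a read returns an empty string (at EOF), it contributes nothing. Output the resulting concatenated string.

After 1 (read(4)): returned 'DKJ1', offset=4
After 2 (seek(-1, CUR)): offset=3
After 3 (tell()): offset=3
After 4 (seek(+0, END)): offset=30
After 5 (read(4)): returned '', offset=30
After 6 (seek(+2, CUR)): offset=30
After 7 (read(7)): returned '', offset=30

Answer: DKJ1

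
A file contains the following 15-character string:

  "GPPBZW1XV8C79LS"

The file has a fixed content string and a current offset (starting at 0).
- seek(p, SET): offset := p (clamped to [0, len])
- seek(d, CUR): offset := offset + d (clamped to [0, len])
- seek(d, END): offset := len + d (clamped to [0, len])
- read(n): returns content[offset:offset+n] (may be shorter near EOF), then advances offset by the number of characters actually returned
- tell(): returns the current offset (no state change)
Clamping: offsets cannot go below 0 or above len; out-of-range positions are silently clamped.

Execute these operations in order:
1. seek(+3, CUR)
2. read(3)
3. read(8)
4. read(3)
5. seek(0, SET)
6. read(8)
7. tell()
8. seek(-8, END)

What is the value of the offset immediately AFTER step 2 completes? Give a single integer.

Answer: 6

Derivation:
After 1 (seek(+3, CUR)): offset=3
After 2 (read(3)): returned 'BZW', offset=6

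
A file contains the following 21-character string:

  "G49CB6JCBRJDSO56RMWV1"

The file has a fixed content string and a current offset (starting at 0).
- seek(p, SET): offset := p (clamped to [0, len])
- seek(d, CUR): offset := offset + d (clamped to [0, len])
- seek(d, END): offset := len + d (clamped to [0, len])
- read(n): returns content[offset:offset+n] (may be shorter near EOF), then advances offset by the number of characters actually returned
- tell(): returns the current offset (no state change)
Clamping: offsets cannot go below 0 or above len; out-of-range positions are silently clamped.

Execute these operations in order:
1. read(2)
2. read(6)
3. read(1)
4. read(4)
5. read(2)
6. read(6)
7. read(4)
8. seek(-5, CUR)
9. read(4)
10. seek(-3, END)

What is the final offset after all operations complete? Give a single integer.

After 1 (read(2)): returned 'G4', offset=2
After 2 (read(6)): returned '9CB6JC', offset=8
After 3 (read(1)): returned 'B', offset=9
After 4 (read(4)): returned 'RJDS', offset=13
After 5 (read(2)): returned 'O5', offset=15
After 6 (read(6)): returned '6RMWV1', offset=21
After 7 (read(4)): returned '', offset=21
After 8 (seek(-5, CUR)): offset=16
After 9 (read(4)): returned 'RMWV', offset=20
After 10 (seek(-3, END)): offset=18

Answer: 18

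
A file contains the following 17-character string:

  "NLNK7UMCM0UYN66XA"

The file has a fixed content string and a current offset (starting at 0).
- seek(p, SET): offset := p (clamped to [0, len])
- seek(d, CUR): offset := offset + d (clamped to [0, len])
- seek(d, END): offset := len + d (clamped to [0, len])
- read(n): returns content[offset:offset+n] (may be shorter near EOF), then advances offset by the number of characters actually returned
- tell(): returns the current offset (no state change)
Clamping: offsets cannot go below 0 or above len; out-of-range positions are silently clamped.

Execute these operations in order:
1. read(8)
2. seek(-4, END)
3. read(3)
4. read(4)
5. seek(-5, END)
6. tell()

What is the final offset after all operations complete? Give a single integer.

Answer: 12

Derivation:
After 1 (read(8)): returned 'NLNK7UMC', offset=8
After 2 (seek(-4, END)): offset=13
After 3 (read(3)): returned '66X', offset=16
After 4 (read(4)): returned 'A', offset=17
After 5 (seek(-5, END)): offset=12
After 6 (tell()): offset=12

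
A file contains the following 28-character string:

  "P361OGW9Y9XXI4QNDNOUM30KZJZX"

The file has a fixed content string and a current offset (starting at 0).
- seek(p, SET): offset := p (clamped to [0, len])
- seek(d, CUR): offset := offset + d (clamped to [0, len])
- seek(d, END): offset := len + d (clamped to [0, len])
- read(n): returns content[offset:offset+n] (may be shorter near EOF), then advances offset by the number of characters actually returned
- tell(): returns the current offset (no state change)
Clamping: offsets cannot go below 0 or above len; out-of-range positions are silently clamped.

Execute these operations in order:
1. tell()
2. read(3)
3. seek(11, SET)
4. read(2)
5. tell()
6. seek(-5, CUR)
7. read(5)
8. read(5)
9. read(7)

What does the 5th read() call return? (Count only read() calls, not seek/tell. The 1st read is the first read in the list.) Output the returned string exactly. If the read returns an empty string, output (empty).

Answer: OUM30KZ

Derivation:
After 1 (tell()): offset=0
After 2 (read(3)): returned 'P36', offset=3
After 3 (seek(11, SET)): offset=11
After 4 (read(2)): returned 'XI', offset=13
After 5 (tell()): offset=13
After 6 (seek(-5, CUR)): offset=8
After 7 (read(5)): returned 'Y9XXI', offset=13
After 8 (read(5)): returned '4QNDN', offset=18
After 9 (read(7)): returned 'OUM30KZ', offset=25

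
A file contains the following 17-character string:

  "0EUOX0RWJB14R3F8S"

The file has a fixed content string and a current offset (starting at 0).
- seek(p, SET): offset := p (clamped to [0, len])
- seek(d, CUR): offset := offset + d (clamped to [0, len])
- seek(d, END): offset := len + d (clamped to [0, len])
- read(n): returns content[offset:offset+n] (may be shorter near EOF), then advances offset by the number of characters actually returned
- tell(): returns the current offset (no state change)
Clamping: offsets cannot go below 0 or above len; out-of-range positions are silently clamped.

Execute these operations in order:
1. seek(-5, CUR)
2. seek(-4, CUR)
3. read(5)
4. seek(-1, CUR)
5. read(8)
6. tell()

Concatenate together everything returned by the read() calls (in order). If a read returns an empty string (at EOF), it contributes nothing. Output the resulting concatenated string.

Answer: 0EUOXX0RWJB14

Derivation:
After 1 (seek(-5, CUR)): offset=0
After 2 (seek(-4, CUR)): offset=0
After 3 (read(5)): returned '0EUOX', offset=5
After 4 (seek(-1, CUR)): offset=4
After 5 (read(8)): returned 'X0RWJB14', offset=12
After 6 (tell()): offset=12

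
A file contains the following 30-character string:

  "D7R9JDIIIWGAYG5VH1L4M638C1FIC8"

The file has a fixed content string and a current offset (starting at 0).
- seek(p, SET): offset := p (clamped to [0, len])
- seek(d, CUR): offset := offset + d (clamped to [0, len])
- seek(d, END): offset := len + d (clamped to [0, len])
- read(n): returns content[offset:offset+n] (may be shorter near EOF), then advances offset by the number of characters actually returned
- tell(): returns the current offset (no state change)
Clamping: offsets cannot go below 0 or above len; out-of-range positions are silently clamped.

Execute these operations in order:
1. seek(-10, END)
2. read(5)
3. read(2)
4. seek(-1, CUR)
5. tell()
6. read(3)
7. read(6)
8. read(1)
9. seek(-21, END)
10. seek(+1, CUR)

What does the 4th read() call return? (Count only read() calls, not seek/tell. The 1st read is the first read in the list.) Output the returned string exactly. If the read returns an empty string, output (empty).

Answer: 8

Derivation:
After 1 (seek(-10, END)): offset=20
After 2 (read(5)): returned 'M638C', offset=25
After 3 (read(2)): returned '1F', offset=27
After 4 (seek(-1, CUR)): offset=26
After 5 (tell()): offset=26
After 6 (read(3)): returned 'FIC', offset=29
After 7 (read(6)): returned '8', offset=30
After 8 (read(1)): returned '', offset=30
After 9 (seek(-21, END)): offset=9
After 10 (seek(+1, CUR)): offset=10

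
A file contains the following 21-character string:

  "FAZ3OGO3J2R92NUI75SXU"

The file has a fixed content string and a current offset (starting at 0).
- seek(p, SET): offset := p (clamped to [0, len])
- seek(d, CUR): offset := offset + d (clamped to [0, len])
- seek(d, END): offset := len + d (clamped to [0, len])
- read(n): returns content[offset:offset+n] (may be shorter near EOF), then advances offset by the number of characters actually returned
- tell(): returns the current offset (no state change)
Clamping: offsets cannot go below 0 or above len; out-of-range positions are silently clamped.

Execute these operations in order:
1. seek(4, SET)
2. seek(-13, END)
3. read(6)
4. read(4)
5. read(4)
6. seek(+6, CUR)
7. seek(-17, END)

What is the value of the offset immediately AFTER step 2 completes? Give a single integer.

Answer: 8

Derivation:
After 1 (seek(4, SET)): offset=4
After 2 (seek(-13, END)): offset=8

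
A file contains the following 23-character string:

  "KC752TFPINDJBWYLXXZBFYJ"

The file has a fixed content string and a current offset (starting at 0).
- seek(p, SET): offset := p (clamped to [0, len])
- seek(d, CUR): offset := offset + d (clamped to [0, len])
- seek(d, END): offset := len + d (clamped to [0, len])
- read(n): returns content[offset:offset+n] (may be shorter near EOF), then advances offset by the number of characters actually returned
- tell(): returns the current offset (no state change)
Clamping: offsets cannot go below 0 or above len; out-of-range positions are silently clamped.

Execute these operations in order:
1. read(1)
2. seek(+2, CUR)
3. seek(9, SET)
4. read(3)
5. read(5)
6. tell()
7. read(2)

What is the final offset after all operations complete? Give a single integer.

After 1 (read(1)): returned 'K', offset=1
After 2 (seek(+2, CUR)): offset=3
After 3 (seek(9, SET)): offset=9
After 4 (read(3)): returned 'NDJ', offset=12
After 5 (read(5)): returned 'BWYLX', offset=17
After 6 (tell()): offset=17
After 7 (read(2)): returned 'XZ', offset=19

Answer: 19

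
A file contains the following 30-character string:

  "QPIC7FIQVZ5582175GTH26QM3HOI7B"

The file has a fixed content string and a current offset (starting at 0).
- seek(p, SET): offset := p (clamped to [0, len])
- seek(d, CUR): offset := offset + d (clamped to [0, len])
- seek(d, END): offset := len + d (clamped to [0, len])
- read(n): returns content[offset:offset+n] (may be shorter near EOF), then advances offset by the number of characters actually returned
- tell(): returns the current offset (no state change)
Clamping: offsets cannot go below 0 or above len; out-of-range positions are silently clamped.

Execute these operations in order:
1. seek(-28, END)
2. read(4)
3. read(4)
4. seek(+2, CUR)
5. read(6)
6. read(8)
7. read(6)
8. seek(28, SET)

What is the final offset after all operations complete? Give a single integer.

Answer: 28

Derivation:
After 1 (seek(-28, END)): offset=2
After 2 (read(4)): returned 'IC7F', offset=6
After 3 (read(4)): returned 'IQVZ', offset=10
After 4 (seek(+2, CUR)): offset=12
After 5 (read(6)): returned '82175G', offset=18
After 6 (read(8)): returned 'TH26QM3H', offset=26
After 7 (read(6)): returned 'OI7B', offset=30
After 8 (seek(28, SET)): offset=28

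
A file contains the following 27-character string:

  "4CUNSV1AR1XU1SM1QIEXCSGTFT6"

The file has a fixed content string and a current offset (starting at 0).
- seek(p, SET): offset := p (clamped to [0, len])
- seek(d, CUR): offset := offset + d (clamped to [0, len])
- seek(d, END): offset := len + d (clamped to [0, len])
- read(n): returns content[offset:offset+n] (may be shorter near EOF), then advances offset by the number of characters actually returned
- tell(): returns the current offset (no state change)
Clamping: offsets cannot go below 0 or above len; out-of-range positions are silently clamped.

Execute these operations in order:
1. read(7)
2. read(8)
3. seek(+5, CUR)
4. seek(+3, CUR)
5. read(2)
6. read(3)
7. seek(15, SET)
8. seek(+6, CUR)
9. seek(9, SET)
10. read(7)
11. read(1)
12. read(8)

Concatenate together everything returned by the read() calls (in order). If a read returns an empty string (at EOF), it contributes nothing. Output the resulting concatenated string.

After 1 (read(7)): returned '4CUNSV1', offset=7
After 2 (read(8)): returned 'AR1XU1SM', offset=15
After 3 (seek(+5, CUR)): offset=20
After 4 (seek(+3, CUR)): offset=23
After 5 (read(2)): returned 'TF', offset=25
After 6 (read(3)): returned 'T6', offset=27
After 7 (seek(15, SET)): offset=15
After 8 (seek(+6, CUR)): offset=21
After 9 (seek(9, SET)): offset=9
After 10 (read(7)): returned '1XU1SM1', offset=16
After 11 (read(1)): returned 'Q', offset=17
After 12 (read(8)): returned 'IEXCSGTF', offset=25

Answer: 4CUNSV1AR1XU1SMTFT61XU1SM1QIEXCSGTF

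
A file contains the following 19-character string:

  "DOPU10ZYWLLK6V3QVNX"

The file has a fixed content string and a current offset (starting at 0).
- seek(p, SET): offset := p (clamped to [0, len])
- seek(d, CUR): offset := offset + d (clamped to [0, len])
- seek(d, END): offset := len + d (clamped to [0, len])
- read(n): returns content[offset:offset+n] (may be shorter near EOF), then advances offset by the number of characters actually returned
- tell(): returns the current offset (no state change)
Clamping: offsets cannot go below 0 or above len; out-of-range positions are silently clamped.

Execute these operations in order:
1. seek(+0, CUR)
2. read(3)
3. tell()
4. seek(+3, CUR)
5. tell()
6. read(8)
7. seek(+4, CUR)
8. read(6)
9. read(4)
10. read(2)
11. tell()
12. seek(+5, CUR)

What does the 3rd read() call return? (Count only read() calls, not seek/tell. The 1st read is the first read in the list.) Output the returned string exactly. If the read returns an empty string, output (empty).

Answer: X

Derivation:
After 1 (seek(+0, CUR)): offset=0
After 2 (read(3)): returned 'DOP', offset=3
After 3 (tell()): offset=3
After 4 (seek(+3, CUR)): offset=6
After 5 (tell()): offset=6
After 6 (read(8)): returned 'ZYWLLK6V', offset=14
After 7 (seek(+4, CUR)): offset=18
After 8 (read(6)): returned 'X', offset=19
After 9 (read(4)): returned '', offset=19
After 10 (read(2)): returned '', offset=19
After 11 (tell()): offset=19
After 12 (seek(+5, CUR)): offset=19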